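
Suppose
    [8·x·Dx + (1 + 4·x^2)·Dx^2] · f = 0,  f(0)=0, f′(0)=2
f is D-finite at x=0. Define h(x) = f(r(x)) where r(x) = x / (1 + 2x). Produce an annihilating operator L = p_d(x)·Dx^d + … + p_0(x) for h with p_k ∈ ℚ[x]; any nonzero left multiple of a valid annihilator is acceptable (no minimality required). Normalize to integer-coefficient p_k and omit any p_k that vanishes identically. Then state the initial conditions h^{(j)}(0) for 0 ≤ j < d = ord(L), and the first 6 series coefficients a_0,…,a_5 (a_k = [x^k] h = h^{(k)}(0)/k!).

L = (4 + 16·x)·Dx + (1 + 4·x + 8·x^2)·Dx^2  (order 2).
h: a_k = 0, 2, -4, 16/3, 0, -128/5, …
ICs: h(0) = 0, h′(0) = 2.

f: a_k = 0, 2, 0, -8/3, 0, 32/5, …
L₀ from L_f via x↦r, Dx↦r'^{-1}Dx.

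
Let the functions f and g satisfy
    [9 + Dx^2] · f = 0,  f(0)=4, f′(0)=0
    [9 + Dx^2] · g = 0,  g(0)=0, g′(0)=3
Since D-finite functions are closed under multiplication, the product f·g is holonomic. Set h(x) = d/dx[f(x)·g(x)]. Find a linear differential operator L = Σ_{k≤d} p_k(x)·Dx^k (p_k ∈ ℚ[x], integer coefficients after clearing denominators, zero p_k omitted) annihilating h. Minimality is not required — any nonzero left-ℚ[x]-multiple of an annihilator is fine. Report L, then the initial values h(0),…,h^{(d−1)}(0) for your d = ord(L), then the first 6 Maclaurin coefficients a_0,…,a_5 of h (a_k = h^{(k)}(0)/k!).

L = 36 + Dx^2  (order 2).
h: a_k = 12, 0, -216, 0, 648, 0, …
ICs: h(0) = 12, h′(0) = 0.

f: a_k = 4, 0, -18, 0, 27/2, 0, …
g: a_k = 0, 3, 0, -9/2, 0, 81/40, …
L₀ := L_f ⊗_s L_g (sym. prod.), ord ≤ 4.
h=h₀': d/dx-closure on L₀ ⇒ L.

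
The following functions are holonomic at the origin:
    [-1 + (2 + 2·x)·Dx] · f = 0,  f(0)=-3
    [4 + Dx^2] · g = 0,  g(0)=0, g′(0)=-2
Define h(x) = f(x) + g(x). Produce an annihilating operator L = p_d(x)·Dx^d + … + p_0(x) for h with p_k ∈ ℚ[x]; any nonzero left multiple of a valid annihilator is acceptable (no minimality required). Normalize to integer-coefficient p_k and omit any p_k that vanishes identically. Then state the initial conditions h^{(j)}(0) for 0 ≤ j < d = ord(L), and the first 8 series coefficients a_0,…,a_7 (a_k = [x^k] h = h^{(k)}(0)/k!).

L = (-76 - 128·x - 64·x^2) + (120 + 376·x + 384·x^2 + 128·x^3)·Dx + (-19 - 32·x - 16·x^2)·Dx^2 + (30 + 94·x + 96·x^2 + 32·x^3)·Dx^3  (order 3).
h: a_k = -3, -7/2, 3/8, 55/48, 15/128, -1339/3840, 63/1024, -14801/645120, …
ICs: h(0) = -3, h′(0) = -7/2, h′′(0) = 3/4.

f: a_k = -3, -3/2, 3/8, -3/16, 15/128, -21/256, 63/1024, -99/2048, …
g: a_k = 0, -2, 0, 4/3, 0, -4/15, 0, 8/315, …
L₀ := lclm(L_f,L_g); ord L₀ ≤ 1+2.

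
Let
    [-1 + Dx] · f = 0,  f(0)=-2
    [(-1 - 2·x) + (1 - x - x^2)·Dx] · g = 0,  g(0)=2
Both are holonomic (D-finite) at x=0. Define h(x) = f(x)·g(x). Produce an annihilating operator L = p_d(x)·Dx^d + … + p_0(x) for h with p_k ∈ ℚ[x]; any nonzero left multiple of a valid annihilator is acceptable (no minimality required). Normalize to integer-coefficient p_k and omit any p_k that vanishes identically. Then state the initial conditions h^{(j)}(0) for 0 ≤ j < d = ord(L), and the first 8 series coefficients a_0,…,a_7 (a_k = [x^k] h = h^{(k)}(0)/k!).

f: a_k = -2, -2, -1, -1/3, -1/12, -1/60, -1/360, -1/2520, …
g: a_k = 2, 2, 4, 6, 10, 16, 26, 42, …
h₀=f·g: eliminate ⇒ L₀, order ≤ 1·1.
L = (2 + x - x^2) + (-1 + x + x^2)·Dx  (order 1).
h: a_k = -4, -8, -14, -68/3, -221/6, -893/15, -17347/180, -98221/630, …
ICs: h(0) = -4.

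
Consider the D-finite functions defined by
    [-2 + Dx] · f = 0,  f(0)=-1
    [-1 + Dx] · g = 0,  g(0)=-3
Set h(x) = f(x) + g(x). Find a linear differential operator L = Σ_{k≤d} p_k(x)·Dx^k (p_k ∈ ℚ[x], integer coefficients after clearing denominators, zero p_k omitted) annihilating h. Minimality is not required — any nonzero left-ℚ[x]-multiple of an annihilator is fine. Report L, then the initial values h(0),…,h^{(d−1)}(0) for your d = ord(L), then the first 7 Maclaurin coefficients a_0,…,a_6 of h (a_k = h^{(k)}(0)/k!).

L = 2 - 3·Dx + Dx^2  (order 2).
h: a_k = -4, -5, -7/2, -11/6, -19/24, -7/24, -67/720, …
ICs: h(0) = -4, h′(0) = -5.

f: a_k = -1, -2, -2, -4/3, -2/3, -4/15, -4/45, …
g: a_k = -3, -3, -3/2, -1/2, -1/8, -1/40, -1/240, …
Weyl lclm of L_f,L_g ⇒ L₀ (ord ≤ 2).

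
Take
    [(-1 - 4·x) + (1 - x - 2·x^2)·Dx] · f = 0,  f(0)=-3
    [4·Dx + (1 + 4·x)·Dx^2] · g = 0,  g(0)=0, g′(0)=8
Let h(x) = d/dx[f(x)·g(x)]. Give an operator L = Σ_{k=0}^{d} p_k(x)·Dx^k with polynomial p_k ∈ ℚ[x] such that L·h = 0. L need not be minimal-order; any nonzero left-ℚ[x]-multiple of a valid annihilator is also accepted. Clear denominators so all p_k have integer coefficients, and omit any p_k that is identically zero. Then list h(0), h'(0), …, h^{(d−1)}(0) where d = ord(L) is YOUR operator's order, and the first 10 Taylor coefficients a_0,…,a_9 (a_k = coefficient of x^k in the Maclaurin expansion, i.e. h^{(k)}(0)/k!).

L = (36 + 144·x + 288·x^2) + (-1 + 24·x + 168·x^2 + 224·x^3)·Dx + (-1 - 7·x - 6·x^2 + 32·x^3 + 32·x^4)·Dx^2  (order 2).
h: a_k = -24, 48, -456, 1120, -6264, 102096/5, -460104/5, 2397504/7, -49846152/35, 116871088/21, …
ICs: h(0) = -24, h′(0) = 48.

f: a_k = -3, -3, -9, -15, -33, -63, -129, -255, -513, -1023, …
g: a_k = 0, 8, -16, 128/3, -128, 2048/5, -4096/3, 32768/7, -16384, 524288/9, …
Product ⇒ symmetric product L₀, ord ≤ 2.
h₀' ⇒ L via d/dx closure of L₀.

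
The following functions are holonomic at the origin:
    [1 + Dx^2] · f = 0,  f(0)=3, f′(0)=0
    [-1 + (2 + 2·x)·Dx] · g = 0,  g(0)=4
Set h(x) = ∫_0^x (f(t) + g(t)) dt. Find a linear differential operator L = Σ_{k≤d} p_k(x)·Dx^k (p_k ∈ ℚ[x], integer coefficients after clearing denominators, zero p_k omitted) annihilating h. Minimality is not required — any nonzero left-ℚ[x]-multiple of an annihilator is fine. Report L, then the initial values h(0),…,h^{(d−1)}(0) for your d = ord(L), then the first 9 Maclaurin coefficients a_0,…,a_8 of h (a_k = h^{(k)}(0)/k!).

f: a_k = 3, 0, -3/2, 0, 1/8, 0, -1/240, 0, 1/13440, …
g: a_k = 4, 2, -1/2, 1/4, -5/32, 7/64, -21/256, 33/512, -429/8192, …
Weyl lclm of L_f,L_g ⇒ L₀ (ord ≤ 3).
∫: right-multiply L₀ by Dx.
L = (-7 - 8·x - 4·x^2)·Dx + (6 + 22·x + 24·x^2 + 8·x^3)·Dx^2 + (-7 - 8·x - 4·x^2)·Dx^3 + (6 + 22·x + 24·x^2 + 8·x^3)·Dx^4  (order 4).
h: a_k = 0, 7, 1, -2/3, 1/16, -1/160, 7/384, -331/26880, 33/4096, …
ICs: h(0) = 0, h′(0) = 7, h′′(0) = 2, h′′′(0) = -4.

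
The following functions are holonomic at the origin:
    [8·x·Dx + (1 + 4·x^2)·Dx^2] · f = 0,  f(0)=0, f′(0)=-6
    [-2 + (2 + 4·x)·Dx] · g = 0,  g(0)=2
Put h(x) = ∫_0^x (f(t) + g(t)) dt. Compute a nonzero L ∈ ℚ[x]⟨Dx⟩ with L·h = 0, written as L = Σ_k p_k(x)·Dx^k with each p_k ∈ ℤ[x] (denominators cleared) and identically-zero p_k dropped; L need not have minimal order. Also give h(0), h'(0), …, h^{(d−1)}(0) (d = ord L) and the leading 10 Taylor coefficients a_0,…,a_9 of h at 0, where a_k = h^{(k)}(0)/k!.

L = (-8 - 40·x + 96·x^2 + 96·x^3)·Dx^2 + (-11 - 32·x + 40·x^2 + 384·x^3 + 336·x^4)·Dx^3 + (-1 + 6·x + 24·x^2 + 48·x^3 + 112·x^4 + 96·x^5)·Dx^4  (order 4).
h: a_k = 0, 2, -2, -1/3, 9/4, -1/4, -349/120, -3/8, 3303/448, -143/192, …
ICs: h(0) = 0, h′(0) = 2, h′′(0) = -4, h′′′(0) = -2.

f: a_k = 0, -6, 0, 8, 0, -96/5, 0, 384/7, 0, -512/3, …
g: a_k = 2, 2, -1, 1, -5/4, 7/4, -21/8, 33/8, -429/64, 715/64, …
f+g: L₀ = lclm(L_f,L_g), ord ≤ 2+1.
∫: right-multiply L₀ by Dx.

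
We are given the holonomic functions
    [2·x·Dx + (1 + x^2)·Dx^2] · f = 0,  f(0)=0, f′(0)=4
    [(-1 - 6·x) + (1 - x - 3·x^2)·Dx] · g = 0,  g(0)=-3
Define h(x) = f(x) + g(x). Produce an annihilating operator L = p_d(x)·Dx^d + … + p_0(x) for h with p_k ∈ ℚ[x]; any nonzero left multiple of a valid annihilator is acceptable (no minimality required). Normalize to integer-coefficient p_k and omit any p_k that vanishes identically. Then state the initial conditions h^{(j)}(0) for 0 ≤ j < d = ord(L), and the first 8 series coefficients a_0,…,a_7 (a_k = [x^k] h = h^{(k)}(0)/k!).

L = (8 - 32·x - 300·x^2 - 504·x^3 - 1134·x^4 - 162·x^6)·Dx + (-22 - 148·x - 184·x^2 - 576·x^3 - 441·x^4 - 918·x^5 - 27·x^6 - 162·x^7)·Dx^2 + (4 + 6·x + 18·x^2 - 60·x^3 - 85·x^4 - 75·x^5 - 126·x^6 - 9·x^7 - 27·x^8)·Dx^3  (order 3).
h: a_k = -3, 1, -12, -67/3, -57, -596/5, -291, -4561/7, …
ICs: h(0) = -3, h′(0) = 1, h′′(0) = -24.

f: a_k = 0, 4, 0, -4/3, 0, 4/5, 0, -4/7, …
g: a_k = -3, -3, -12, -21, -57, -120, -291, -651, …
L₀ := lclm(L_f,L_g); ord L₀ ≤ 2+1.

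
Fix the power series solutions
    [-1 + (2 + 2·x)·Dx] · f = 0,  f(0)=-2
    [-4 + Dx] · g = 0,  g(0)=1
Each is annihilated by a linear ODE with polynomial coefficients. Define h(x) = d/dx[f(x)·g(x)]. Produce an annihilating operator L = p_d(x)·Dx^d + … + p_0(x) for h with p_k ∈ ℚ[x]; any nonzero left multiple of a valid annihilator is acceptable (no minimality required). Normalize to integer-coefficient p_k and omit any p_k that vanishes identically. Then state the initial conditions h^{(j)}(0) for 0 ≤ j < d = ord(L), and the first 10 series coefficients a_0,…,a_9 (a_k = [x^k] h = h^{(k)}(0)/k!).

f: a_k = -2, -1, 1/4, -1/8, 5/64, -7/128, 21/512, -33/1024, 429/16384, -715/32768, …
g: a_k = 1, 4, 8, 32/3, 32/3, 128/15, 256/45, 1024/315, 512/315, 2048/2835, …
Sym-product of L_f,L_g gives L₀ (≤ ord 1).
h=h₀': d/dx-closure on L₀ ⇒ L.
L = (79 + 144·x + 64·x^2) + (-18 - 34·x - 16·x^2)·Dx  (order 1).
h: a_k = -9, -79/2, -683/8, -1947/16, -49553/384, -417727/3840, -389323/5120, -29265889/645120, -243638873/10321920, -224615351/20643840, …
ICs: h(0) = -9.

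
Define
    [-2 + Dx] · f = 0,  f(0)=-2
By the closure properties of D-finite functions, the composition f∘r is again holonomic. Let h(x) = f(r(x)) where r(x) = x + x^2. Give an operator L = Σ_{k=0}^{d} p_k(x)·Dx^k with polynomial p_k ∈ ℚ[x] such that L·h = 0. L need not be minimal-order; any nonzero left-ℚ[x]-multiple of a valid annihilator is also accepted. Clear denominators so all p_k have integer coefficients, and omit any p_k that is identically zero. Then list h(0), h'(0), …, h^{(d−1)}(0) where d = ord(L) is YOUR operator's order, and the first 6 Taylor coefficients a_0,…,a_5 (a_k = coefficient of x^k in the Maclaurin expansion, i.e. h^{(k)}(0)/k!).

L = (-2 - 4·x) + Dx  (order 1).
h: a_k = -2, -4, -8, -32/3, -40/3, -208/15, …
ICs: h(0) = -2.

f: a_k = -2, -4, -4, -8/3, -4/3, -8/15, …
h₀=f(r): pull back L_f along r ⇒ L₀.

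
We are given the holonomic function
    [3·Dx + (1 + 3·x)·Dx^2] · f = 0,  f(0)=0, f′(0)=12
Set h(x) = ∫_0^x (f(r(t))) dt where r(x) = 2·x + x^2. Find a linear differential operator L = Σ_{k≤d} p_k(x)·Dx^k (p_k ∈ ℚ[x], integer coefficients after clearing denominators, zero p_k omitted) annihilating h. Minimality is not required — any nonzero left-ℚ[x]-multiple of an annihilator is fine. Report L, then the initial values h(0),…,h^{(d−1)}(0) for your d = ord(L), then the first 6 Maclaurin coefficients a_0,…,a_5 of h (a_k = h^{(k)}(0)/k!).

f: a_k = 0, 12, -18, 36, -81, 972/5, …
f∘r: x↦r, Dx↦Dx/r' in L_f ⇒ L₀.
Integrate: L := L₀·Dx.
L = (5 + 6·x + 3·x^2)·Dx^2 + (1 + 7·x + 9·x^2 + 3·x^3)·Dx^3  (order 3).
h: a_k = 0, 0, 12, -20, 54, -882/5, …
ICs: h(0) = 0, h′(0) = 0, h′′(0) = 24.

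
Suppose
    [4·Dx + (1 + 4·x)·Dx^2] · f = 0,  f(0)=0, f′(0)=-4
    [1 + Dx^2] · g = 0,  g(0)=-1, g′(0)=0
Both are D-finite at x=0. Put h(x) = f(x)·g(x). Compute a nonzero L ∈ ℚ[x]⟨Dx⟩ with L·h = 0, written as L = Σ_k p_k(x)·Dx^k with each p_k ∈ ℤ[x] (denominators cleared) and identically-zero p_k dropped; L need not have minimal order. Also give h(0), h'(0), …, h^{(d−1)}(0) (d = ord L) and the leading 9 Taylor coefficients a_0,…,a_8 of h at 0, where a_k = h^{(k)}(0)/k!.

f: a_k = 0, -4, 8, -64/3, 64, -1024/5, 2048/3, -16384/7, 8192, …
g: a_k = -1, 0, 1/2, 0, -1/24, 0, 1/720, 0, -1/40320, …
Product ⇒ symmetric product L₀, ord ≤ 4.
L = (-147 - 144·x - 224·x^2 + 256·x^3 + 256·x^4) + (-56 - 160·x + 384·x^2 + 512·x^3)·Dx + (-150 - 160·x - 192·x^2 + 512·x^3 + 512·x^4)·Dx^2 + (-56 - 160·x + 384·x^2 + 512·x^3)·Dx^3 + (-3 - 16·x + 32·x^2 + 256·x^3 + 256·x^4)·Dx^4  (order 4).
h: a_k = 0, 4, -8, 58/3, -60, 1943/10, -651, 940403/420, -706799/90, …
ICs: h(0) = 0, h′(0) = 4, h′′(0) = -16, h′′′(0) = 116.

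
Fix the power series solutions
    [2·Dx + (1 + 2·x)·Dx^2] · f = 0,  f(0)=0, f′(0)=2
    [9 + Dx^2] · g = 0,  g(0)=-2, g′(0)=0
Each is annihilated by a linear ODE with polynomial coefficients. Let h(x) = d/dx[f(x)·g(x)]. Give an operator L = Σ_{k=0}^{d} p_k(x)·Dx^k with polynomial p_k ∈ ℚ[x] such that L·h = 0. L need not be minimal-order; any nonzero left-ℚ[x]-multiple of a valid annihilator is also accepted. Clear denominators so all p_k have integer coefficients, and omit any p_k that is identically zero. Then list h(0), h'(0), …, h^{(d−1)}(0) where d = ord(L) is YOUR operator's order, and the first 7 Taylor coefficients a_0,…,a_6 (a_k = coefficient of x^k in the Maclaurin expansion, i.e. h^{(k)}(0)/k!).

f: a_k = 0, 2, -2, 8/3, -4, 32/5, -32/3, …
g: a_k = -2, 0, 9, 0, -27/4, 0, 81/40, …
f·g: L₀ = L_f ⊗_s L_g, ord ≤ 2·2.
h₀' ⇒ L via d/dx closure of L₀.
L = (-1890 - 5103·x + 24057·x^2 + 163296·x^3 + 344088·x^4 + 314928·x^5 + 104976·x^6) + (-297 + 1998·x + 19440·x^2 + 51840·x^3 + 58320·x^4 + 23328·x^5)·Dx + (-147 + 738·x + 11106·x^2 + 44064·x^3 + 80352·x^4 + 69984·x^5 + 23328·x^6)·Dx^2 + (-33 + 222·x + 2160·x^2 + 5760·x^3 + 6480·x^4 + 2592·x^5)·Dx^3 + (7 + 145·x + 937·x^2 + 2880·x^3 + 4680·x^4 + 3888·x^5 + 1296·x^6)·Dx^4  (order 4).
h: a_k = -4, 8, 38, -40, -23/2, -7, 991/20, …
ICs: h(0) = -4, h′(0) = 8, h′′(0) = 76, h′′′(0) = -240.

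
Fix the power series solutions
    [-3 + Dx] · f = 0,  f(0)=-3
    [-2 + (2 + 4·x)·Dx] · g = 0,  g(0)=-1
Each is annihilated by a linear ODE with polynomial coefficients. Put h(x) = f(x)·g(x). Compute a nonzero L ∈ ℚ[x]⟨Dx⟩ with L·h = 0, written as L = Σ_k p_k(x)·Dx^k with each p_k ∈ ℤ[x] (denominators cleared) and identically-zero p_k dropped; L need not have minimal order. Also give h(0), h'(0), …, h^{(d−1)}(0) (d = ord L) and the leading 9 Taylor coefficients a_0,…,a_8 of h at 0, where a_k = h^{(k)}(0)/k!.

f: a_k = -3, -9, -27/2, -27/2, -81/8, -243/40, -243/80, -729/560, -2187/4480, …
g: a_k = -1, -1, 1/2, -1/2, 5/8, -7/8, 21/16, -33/16, 429/128, …
Sym-product of L_f,L_g gives L₀ (≤ ord 1).
L = (-4 - 6·x) + (1 + 2·x)·Dx  (order 1).
h: a_k = 3, 12, 21, 24, 39/2, 66/5, 63/10, 144/35, -117/280, …
ICs: h(0) = 3.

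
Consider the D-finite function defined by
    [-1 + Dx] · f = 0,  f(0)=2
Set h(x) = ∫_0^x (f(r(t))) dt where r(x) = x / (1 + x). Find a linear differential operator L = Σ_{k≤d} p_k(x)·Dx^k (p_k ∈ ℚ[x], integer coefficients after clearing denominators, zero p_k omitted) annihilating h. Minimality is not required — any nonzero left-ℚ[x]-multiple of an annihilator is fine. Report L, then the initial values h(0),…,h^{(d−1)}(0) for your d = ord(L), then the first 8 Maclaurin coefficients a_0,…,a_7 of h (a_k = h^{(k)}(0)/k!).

f: a_k = 2, 2, 1, 1/3, 1/12, 1/60, 1/360, 1/2520, …
Change of var in L_f (x↦r) gives L₀.
Integrate: L := L₀·Dx.
L = -Dx + (1 + 2·x + x^2)·Dx^2  (order 2).
h: a_k = 0, 2, 1, -1/3, 1/12, 1/60, -19/360, 151/2520, …
ICs: h(0) = 0, h′(0) = 2.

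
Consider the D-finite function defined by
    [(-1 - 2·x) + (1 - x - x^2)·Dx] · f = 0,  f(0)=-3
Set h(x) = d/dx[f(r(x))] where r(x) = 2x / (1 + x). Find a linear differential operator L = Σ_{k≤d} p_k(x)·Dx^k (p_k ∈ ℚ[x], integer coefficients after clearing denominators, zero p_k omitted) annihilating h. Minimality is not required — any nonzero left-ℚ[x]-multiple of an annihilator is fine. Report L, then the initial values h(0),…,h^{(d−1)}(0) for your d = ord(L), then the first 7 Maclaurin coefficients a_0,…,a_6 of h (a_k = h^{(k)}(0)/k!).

L = (6 + 30·x + 90·x^2 + 50·x^3) + (-1 - 6·x + 30·x^3 + 25·x^4)·Dx  (order 1).
h: a_k = -6, -36, -90, -360, -750, -2700, -5250, …
ICs: h(0) = -6.

f: a_k = -3, -3, -6, -9, -15, -24, -39, …
L₀ from L_f via x↦r, Dx↦r'^{-1}Dx.
h₀' ⇒ L via d/dx closure of L₀.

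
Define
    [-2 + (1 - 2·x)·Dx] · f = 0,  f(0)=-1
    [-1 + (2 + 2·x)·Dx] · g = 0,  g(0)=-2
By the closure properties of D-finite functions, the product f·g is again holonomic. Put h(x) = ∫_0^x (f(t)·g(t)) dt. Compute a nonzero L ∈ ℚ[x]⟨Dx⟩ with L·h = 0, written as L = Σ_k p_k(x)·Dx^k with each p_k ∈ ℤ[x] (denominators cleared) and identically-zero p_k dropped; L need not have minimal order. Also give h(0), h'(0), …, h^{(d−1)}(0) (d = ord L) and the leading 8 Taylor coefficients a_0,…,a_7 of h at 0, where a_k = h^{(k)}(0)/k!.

f: a_k = -1, -2, -4, -8, -16, -32, -64, -128, …
g: a_k = -2, -1, 1/4, -1/8, 5/64, -7/128, 21/512, -33/1024, …
L₀ := L_f ⊗_s L_g (sym. prod.), ord ≤ 1.
h=∫h₀ ⇒ L = L₀·Dx.
L = (5 + 2·x)·Dx + (-2 + 2·x + 4·x^2)·Dx^2  (order 2).
h: a_k = 0, 2, 5/2, 13/4, 157/32, 2507/320, 3345/256, 80259/3584, …
ICs: h(0) = 0, h′(0) = 2.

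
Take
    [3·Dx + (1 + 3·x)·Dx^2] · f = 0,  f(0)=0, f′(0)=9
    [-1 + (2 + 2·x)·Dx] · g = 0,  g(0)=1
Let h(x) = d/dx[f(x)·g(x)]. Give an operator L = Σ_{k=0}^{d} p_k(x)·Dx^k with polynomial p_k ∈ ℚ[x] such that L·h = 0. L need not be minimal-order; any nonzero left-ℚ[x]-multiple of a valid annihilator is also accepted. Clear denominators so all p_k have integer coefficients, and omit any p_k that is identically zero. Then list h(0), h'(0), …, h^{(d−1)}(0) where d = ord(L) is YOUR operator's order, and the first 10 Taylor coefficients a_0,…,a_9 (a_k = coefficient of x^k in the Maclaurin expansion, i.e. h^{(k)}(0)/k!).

f: a_k = 0, 9, -27/2, 27, -243/4, 729/5, -729/2, 6561/7, -19683/8, 6561, …
g: a_k = 1, 1/2, -1/8, 1/16, -5/128, 7/256, -21/1024, 33/2048, -429/32768, 715/65536, …
h₀=f·g: eliminate ⇒ L₀, order ≤ 2·1.
h=h₀': d/dx-closure on L₀ ⇒ L.
L = (-13 - 6·x + 3·x^2) + (-32 - 56·x + 24·x^3)·Dx + (-4 - 16·x - 8·x^2 + 16·x^3 + 12·x^4)·Dx^2  (order 2).
h: a_k = 9, -18, 459/8, -180, 70947/128, -540567/320, 26213571/5120, -34648749/2240, 10698928173/229376, -16111246293/114688, …
ICs: h(0) = 9, h′(0) = -18.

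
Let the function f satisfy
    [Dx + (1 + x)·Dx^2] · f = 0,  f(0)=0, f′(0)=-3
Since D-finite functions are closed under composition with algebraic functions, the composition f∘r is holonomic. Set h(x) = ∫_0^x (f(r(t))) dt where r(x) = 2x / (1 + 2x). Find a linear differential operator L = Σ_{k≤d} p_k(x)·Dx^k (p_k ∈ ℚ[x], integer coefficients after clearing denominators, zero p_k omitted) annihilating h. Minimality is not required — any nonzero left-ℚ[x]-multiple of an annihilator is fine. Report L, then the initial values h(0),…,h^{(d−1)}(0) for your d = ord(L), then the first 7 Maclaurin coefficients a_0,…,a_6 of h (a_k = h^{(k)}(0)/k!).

L = (6 + 16·x)·Dx^2 + (1 + 6·x + 8·x^2)·Dx^3  (order 3).
h: a_k = 0, 0, -3, 6, -14, 36, -496/5, …
ICs: h(0) = 0, h′(0) = 0, h′′(0) = -6.

f: a_k = 0, -3, 3/2, -1, 3/4, -3/5, 1/2, …
h₀=f(r): pull back L_f along r ⇒ L₀.
∫: right-multiply L₀ by Dx.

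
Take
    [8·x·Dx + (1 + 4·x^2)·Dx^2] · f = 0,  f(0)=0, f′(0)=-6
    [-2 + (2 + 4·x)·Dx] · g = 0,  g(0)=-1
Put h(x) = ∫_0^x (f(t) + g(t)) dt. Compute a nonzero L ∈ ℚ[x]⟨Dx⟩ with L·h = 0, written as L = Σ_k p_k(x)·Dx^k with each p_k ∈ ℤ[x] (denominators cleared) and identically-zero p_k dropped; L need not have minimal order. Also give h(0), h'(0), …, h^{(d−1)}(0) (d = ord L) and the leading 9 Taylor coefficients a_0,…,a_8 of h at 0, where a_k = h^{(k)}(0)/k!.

f: a_k = 0, -6, 0, 8, 0, -96/5, 0, 384/7, 0, …
g: a_k = -1, -1, 1/2, -1/2, 5/8, -7/8, 21/16, -33/16, 429/128, …
L₀ := lclm(L_f,L_g); ord L₀ ≤ 2+1.
Integrate: L := L₀·Dx.
L = (-8 - 40·x + 96·x^2 + 96·x^3)·Dx^2 + (-11 - 32·x + 40·x^2 + 384·x^3 + 336·x^4)·Dx^3 + (-1 + 6·x + 24·x^2 + 48·x^3 + 112·x^4 + 96·x^5)·Dx^4  (order 4).
h: a_k = 0, -1, -7/2, 1/6, 15/8, 1/8, -803/240, 3/16, 5913/896, …
ICs: h(0) = 0, h′(0) = -1, h′′(0) = -7, h′′′(0) = 1.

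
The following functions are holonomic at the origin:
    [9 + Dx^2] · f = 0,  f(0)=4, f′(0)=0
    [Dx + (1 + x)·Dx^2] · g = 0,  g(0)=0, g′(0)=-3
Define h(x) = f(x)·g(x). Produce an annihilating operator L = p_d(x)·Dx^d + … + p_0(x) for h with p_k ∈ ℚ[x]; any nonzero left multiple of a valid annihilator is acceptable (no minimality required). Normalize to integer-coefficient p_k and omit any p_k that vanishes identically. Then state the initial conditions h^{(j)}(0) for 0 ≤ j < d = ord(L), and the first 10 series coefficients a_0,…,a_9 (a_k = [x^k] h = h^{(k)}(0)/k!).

L = (2493 + 10854·x + 17091·x^2 + 11664·x^3 + 2916·x^4) + (612 + 1908·x + 1944·x^2 + 648·x^3)·Dx + (592 + 2484·x + 3834·x^2 + 2592·x^3 + 648·x^4)·Dx^2 + (68 + 212·x + 216·x^2 + 72·x^3)·Dx^3 + (35 + 142·x + 215·x^2 + 144·x^3 + 36·x^4)·Dx^4  (order 4).
h: a_k = 0, -12, 6, 50, -24, -249/10, 35/4, 1083/140, -69/20, 1271/3360, …
ICs: h(0) = 0, h′(0) = -12, h′′(0) = 12, h′′′(0) = 300.

f: a_k = 4, 0, -18, 0, 27/2, 0, -81/20, 0, 729/1120, 0, …
g: a_k = 0, -3, 3/2, -1, 3/4, -3/5, 1/2, -3/7, 3/8, -1/3, …
f·g: L₀ = L_f ⊗_s L_g, ord ≤ 2·2.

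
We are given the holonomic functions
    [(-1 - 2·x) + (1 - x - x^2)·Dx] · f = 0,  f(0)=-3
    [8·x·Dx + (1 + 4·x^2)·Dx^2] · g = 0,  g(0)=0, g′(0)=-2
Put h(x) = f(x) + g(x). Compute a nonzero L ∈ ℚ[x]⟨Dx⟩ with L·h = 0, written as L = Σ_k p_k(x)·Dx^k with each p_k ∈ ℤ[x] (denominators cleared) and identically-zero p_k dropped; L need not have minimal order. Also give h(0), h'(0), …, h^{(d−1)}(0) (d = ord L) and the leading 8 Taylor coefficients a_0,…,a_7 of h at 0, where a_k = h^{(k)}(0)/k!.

L = (-16 + 64·x + 400·x^2 + 576·x^3 + 696·x^4 + 96·x^6)·Dx + (13 + 24·x + 22·x^2 + 204·x^3 + 548·x^4 + 488·x^5 + 48·x^6 + 96·x^7)·Dx^2 + (-2 - 5·x - 14·x^2 + 2·x^3 - 13·x^4 + 92·x^5 + 48·x^6 + 16·x^7 + 16·x^8)·Dx^3  (order 3).
h: a_k = -3, -5, -6, -19/3, -15, -152/5, -39, -313/7, …
ICs: h(0) = -3, h′(0) = -5, h′′(0) = -12.

f: a_k = -3, -3, -6, -9, -15, -24, -39, -63, …
g: a_k = 0, -2, 0, 8/3, 0, -32/5, 0, 128/7, …
Sum ⇒ L₀ = lclm(L_f,L_g) in ℚ(x)⟨Dx⟩.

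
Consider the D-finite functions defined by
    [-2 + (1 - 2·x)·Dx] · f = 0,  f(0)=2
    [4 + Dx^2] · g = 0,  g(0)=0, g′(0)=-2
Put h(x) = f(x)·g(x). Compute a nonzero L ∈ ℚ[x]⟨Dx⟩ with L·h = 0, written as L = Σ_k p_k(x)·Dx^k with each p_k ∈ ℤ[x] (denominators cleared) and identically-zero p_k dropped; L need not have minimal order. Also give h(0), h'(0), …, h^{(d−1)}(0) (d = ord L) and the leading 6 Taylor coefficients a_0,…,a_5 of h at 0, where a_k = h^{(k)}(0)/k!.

L = (-4 + 8·x) + 4·Dx + (-1 + 2·x)·Dx^2  (order 2).
h: a_k = 0, -4, -8, -40/3, -80/3, -808/15, …
ICs: h(0) = 0, h′(0) = -4.

f: a_k = 2, 4, 8, 16, 32, 64, …
g: a_k = 0, -2, 0, 4/3, 0, -4/15, …
Sym-product of L_f,L_g gives L₀ (≤ ord 2).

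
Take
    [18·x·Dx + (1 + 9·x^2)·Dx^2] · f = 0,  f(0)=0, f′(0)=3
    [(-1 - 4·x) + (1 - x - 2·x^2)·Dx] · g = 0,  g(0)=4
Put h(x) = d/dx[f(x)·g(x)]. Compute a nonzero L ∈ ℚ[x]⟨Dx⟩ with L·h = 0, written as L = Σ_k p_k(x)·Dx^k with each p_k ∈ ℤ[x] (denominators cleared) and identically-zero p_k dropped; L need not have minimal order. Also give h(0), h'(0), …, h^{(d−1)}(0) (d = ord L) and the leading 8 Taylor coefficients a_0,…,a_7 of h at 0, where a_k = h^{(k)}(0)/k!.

f: a_k = 0, 3, 0, -9, 0, 243/5, 0, -2187/7, …
g: a_k = 4, 4, 12, 20, 44, 84, 172, 340, …
L₀ := L_f ⊗_s L_g (sym. prod.), ord ≤ 2.
Differentiate: ansatz ord ≤ ord L₀ ⇒ L.
L = (-30 + 2106·x^2 + 3888·x^3 + 11664·x^4) + (15 + 78·x + 27·x^2 + 306·x^3 + 3888·x^4 + 7776·x^5)·Dx + (-2 - 7·x - 59·x^2 + 9·x^3 - 261·x^4 + 648·x^5 + 972·x^6)·Dx^2  (order 2).
h: a_k = 12, 24, 0, 96, 1092, 7992/5, -19128/5, -768/7, …
ICs: h(0) = 12, h′(0) = 24.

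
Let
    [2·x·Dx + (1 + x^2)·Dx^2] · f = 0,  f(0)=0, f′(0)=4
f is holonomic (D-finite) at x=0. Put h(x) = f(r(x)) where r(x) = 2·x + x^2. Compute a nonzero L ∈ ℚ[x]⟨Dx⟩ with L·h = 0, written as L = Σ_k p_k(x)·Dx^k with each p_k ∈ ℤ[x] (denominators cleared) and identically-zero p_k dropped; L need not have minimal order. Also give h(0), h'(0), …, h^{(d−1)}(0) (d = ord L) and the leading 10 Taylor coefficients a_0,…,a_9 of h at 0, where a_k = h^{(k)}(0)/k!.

f: a_k = 0, 4, 0, -4/3, 0, 4/5, 0, -4/7, 0, 4/9, …
L₀ from L_f via x↦r, Dx↦r'^{-1}Dx.
L = (-1 + 8·x + 16·x^2 + 12·x^3 + 3·x^4)·Dx + (1 + x + 4·x^2 + 8·x^3 + 5·x^4 + x^5)·Dx^2  (order 2).
h: a_k = 0, 8, 4, -32/3, -16, 88/5, 188/3, -64/7, -224, -1336/9, …
ICs: h(0) = 0, h′(0) = 8.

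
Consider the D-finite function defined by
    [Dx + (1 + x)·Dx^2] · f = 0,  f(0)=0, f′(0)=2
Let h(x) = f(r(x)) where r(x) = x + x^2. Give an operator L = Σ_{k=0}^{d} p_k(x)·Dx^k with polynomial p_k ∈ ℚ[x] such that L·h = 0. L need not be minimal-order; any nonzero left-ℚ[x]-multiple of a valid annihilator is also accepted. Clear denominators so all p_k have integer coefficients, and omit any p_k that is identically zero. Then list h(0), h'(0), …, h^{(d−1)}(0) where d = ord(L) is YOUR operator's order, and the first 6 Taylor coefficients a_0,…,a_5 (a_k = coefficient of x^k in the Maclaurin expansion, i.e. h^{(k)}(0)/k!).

L = (-1 + 2·x + 2·x^2)·Dx + (1 + 3·x + 3·x^2 + 2·x^3)·Dx^2  (order 2).
h: a_k = 0, 2, 1, -4/3, 1/2, 2/5, …
ICs: h(0) = 0, h′(0) = 2.

f: a_k = 0, 2, -1, 2/3, -1/2, 2/5, …
h₀=f(r): pull back L_f along r ⇒ L₀.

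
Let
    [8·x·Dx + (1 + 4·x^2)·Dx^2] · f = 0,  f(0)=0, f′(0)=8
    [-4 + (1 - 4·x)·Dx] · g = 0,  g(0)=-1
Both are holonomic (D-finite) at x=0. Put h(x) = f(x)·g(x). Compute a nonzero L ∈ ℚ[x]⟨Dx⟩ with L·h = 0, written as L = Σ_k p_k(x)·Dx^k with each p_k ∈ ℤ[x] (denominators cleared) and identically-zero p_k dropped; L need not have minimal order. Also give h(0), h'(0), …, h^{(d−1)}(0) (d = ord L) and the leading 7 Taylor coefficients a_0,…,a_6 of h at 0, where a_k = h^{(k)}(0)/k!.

L = 32·x + (8 - 8·x + 64·x^2)·Dx + (-1 + 4·x - 4·x^2 + 16·x^3)·Dx^2  (order 2).
h: a_k = 0, -8, -32, -352/3, -1408/3, -28544/15, -114176/15, …
ICs: h(0) = 0, h′(0) = -8.

f: a_k = 0, 8, 0, -32/3, 0, 128/5, 0, …
g: a_k = -1, -4, -16, -64, -256, -1024, -4096, …
f·g: L₀ = L_f ⊗_s L_g, ord ≤ 2·1.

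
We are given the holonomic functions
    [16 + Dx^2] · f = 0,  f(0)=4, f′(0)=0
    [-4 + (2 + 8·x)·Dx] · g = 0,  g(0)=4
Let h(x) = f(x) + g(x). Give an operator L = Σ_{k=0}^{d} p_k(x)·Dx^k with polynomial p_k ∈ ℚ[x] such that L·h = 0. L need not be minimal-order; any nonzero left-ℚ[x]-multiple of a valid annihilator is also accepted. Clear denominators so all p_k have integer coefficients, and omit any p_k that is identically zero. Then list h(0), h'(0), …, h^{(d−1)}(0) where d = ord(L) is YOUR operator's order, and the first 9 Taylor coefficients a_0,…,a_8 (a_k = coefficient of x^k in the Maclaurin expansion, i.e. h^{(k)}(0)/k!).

L = (-224 - 1024·x - 2048·x^2) + (48 + 704·x + 3072·x^2 + 4096·x^3)·Dx + (-14 - 64·x - 128·x^2)·Dx^2 + (3 + 44·x + 192·x^2 + 256·x^3)·Dx^3  (order 3).
h: a_k = 8, 8, -40, 16, 8/3, 112, -16144/45, 1056, -1079032/315, …
ICs: h(0) = 8, h′(0) = 8, h′′(0) = -80.

f: a_k = 4, 0, -32, 0, 128/3, 0, -1024/45, 0, 2048/315, …
g: a_k = 4, 8, -8, 16, -40, 112, -336, 1056, -3432, …
Sum ⇒ L₀ = lclm(L_f,L_g) in ℚ(x)⟨Dx⟩.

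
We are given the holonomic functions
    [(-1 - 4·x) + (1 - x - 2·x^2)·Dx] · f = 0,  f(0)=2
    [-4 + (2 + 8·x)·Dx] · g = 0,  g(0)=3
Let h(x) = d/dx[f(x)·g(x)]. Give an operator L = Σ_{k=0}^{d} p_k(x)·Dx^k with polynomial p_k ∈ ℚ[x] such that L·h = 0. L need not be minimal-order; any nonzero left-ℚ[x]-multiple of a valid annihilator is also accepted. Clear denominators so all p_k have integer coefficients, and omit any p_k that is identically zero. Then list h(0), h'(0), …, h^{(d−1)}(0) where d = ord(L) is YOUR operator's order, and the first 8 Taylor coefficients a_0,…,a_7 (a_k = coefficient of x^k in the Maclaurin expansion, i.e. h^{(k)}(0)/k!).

f: a_k = 2, 2, 6, 10, 22, 42, 86, 170, …
g: a_k = 3, 6, -6, 12, -30, 84, -252, 792, …
Sym-product of L_f,L_g gives L₀ (≤ ord 1).
Derive L from L₀ (diff closure).
L = (2 + 32·x + 84·x^2 + 80·x^3 + 80·x^4) + (-1 - 5·x - 4·x^2 + 8·x^3 + 40·x^4 + 32·x^5)·Dx  (order 1).
h: a_k = 18, 36, 234, 216, 1890, -108, 16254, -22896, …
ICs: h(0) = 18.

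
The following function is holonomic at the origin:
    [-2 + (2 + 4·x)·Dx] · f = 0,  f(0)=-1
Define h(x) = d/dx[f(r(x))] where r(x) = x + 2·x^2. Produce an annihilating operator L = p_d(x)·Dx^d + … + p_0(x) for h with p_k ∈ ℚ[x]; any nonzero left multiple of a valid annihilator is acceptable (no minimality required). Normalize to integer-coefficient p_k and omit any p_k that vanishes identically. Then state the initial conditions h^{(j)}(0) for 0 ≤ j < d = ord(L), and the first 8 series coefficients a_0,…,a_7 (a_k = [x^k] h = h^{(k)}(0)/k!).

L = 3 + (-1 - 6·x - 12·x^2 - 16·x^3)·Dx  (order 1).
h: a_k = -1, -3, 9/2, -3/2, -75/8, 171/8, -147/16, -867/16, …
ICs: h(0) = -1.

f: a_k = -1, -1, 1/2, -1/2, 5/8, -7/8, 21/16, -33/16, …
L₀ from L_f via x↦r, Dx↦r'^{-1}Dx.
h₀' ⇒ L via d/dx closure of L₀.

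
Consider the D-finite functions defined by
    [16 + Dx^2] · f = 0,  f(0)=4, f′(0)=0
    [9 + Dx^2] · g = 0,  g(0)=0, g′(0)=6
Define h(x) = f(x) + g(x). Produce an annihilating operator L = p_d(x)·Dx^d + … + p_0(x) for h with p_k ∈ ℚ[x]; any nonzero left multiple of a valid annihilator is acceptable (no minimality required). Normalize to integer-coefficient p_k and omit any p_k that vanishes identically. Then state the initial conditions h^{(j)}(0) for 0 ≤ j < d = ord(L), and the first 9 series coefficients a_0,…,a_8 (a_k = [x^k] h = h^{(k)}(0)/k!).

f: a_k = 4, 0, -32, 0, 128/3, 0, -1024/45, 0, 2048/315, …
g: a_k = 0, 6, 0, -9, 0, 81/20, 0, -243/280, 0, …
f+g: L₀ = lclm(L_f,L_g), ord ≤ 2+2.
L = 144 + 25·Dx^2 + Dx^4  (order 4).
h: a_k = 4, 6, -32, -9, 128/3, 81/20, -1024/45, -243/280, 2048/315, …
ICs: h(0) = 4, h′(0) = 6, h′′(0) = -64, h′′′(0) = -54.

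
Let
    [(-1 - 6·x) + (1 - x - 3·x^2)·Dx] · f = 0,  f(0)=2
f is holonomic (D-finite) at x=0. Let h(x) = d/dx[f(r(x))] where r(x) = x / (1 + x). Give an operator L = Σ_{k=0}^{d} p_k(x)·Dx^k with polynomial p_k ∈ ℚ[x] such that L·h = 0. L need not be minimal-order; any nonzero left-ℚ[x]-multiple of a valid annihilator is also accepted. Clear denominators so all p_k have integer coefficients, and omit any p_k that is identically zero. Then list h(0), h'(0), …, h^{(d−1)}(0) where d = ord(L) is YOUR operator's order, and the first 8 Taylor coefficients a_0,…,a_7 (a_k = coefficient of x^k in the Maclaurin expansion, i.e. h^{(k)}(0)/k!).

L = (6 + 18·x + 72·x^2 + 42·x^3) + (-1 - 9·x - 12·x^2 + 17·x^3 + 21·x^4)·Dx  (order 1).
h: a_k = 2, 12, 0, 72, -90, 432, -882, 2736, …
ICs: h(0) = 2.

f: a_k = 2, 2, 8, 14, 38, 80, 194, 434, …
Change of var in L_f (x↦r) gives L₀.
Derive L from L₀ (diff closure).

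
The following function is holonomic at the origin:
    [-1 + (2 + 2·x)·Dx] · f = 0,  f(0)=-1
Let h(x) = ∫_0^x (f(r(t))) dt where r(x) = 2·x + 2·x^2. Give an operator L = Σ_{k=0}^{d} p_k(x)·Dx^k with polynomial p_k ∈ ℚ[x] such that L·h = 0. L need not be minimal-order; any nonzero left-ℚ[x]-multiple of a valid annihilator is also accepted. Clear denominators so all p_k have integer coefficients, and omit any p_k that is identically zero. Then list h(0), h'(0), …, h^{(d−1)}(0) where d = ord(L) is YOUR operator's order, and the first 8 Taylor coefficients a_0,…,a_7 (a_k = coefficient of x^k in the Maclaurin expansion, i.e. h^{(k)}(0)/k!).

L = (-1 - 2·x)·Dx + (1 + 2·x + 2·x^2)·Dx^2  (order 2).
h: a_k = 0, -1, -1/2, -1/6, 1/8, -3/40, 1/48, 3/112, …
ICs: h(0) = 0, h′(0) = -1.

f: a_k = -1, -1/2, 1/8, -1/16, 5/128, -7/256, 21/1024, -33/2048, …
h₀=f(r): pull back L_f along r ⇒ L₀.
∫: right-multiply L₀ by Dx.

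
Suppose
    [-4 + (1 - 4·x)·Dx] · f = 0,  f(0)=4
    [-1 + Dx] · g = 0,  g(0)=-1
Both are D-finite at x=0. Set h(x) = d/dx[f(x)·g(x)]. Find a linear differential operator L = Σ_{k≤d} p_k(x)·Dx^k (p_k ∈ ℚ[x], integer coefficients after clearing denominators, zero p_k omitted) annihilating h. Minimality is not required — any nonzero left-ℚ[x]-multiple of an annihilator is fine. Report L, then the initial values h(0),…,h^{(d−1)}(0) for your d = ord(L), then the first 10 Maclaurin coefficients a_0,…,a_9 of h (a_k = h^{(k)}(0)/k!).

L = (41 - 40·x + 16·x^2) + (-5 + 24·x - 16·x^2)·Dx  (order 1).
h: a_k = -20, -164, -986, -15778/3, -157781/6, -757349/6, -106028861/180, -3392923553/1260, -122145247909/10080, -4885809916361/90720, …
ICs: h(0) = -20.

f: a_k = 4, 16, 64, 256, 1024, 4096, 16384, 65536, 262144, 1048576, …
g: a_k = -1, -1, -1/2, -1/6, -1/24, -1/120, -1/720, -1/5040, -1/40320, -1/362880, …
h₀=f·g: eliminate ⇒ L₀, order ≤ 1·1.
h₀' ⇒ L via d/dx closure of L₀.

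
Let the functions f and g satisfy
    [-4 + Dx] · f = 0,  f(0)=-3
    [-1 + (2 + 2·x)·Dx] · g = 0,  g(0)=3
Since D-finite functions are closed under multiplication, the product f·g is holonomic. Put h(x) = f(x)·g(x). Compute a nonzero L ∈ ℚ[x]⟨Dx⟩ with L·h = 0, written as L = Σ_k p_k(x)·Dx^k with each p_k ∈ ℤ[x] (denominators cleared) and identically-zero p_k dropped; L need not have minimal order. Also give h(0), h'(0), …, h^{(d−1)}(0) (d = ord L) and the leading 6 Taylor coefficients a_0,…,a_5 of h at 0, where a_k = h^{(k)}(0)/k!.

f: a_k = -3, -12, -24, -32, -32, -128/5, …
g: a_k = 3, 3/2, -3/8, 3/16, -15/128, 21/256, …
Sym-product of L_f,L_g gives L₀ (≤ ord 1).
L = (-9 - 8·x) + (2 + 2·x)·Dx  (order 1).
h: a_k = -9, -81/2, -711/8, -2049/16, -17523/128, -148659/1280, …
ICs: h(0) = -9.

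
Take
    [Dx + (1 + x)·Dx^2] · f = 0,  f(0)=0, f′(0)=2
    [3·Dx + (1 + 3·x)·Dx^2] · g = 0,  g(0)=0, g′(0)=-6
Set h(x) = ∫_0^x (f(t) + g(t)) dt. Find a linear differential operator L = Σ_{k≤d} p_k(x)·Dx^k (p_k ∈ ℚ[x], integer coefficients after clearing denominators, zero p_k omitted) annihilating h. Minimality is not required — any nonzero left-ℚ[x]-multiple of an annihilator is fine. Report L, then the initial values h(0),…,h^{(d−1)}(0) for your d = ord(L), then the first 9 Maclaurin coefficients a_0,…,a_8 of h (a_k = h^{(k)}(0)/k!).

L = 6·Dx^2 + (8 + 12·x)·Dx^3 + (1 + 4·x + 3·x^2)·Dx^4  (order 4).
h: a_k = 0, 0, -2, 8/3, -13/3, 8, -242/15, 104/3, -1093/14, …
ICs: h(0) = 0, h′(0) = 0, h′′(0) = -4, h′′′(0) = 16.

f: a_k = 0, 2, -1, 2/3, -1/2, 2/5, -1/3, 2/7, -1/4, …
g: a_k = 0, -6, 9, -18, 81/2, -486/5, 243, -4374/7, 6561/4, …
Weyl lclm of L_f,L_g ⇒ L₀ (ord ≤ 4).
h=∫₀ˣh₀: take L = L₀·Dx.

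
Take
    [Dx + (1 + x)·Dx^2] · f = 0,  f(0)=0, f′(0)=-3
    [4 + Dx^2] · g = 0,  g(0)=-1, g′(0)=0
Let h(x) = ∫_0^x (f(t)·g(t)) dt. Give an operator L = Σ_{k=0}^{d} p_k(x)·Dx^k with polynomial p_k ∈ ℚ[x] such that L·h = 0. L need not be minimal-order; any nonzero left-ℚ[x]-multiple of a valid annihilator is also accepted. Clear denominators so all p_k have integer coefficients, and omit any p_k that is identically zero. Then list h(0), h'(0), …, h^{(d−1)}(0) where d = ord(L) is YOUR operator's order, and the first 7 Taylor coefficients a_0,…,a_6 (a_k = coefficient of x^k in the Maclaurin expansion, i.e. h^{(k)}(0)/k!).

f: a_k = 0, -3, 3/2, -1, 3/4, -3/5, 1/2, …
g: a_k = -1, 0, 2, 0, -2/3, 0, 4/45, …
Product ⇒ symmetric product L₀, ord ≤ 4.
h=∫₀ˣh₀: take L = L₀·Dx.
L = (168 + 864·x + 1456·x^2 + 1024·x^3 + 256·x^4)·Dx + (112 + 368·x + 384·x^2 + 128·x^3)·Dx^2 + (102 + 464·x + 744·x^2 + 512·x^3 + 128·x^4)·Dx^3 + (28 + 92·x + 96·x^2 + 32·x^3)·Dx^4 + (15 + 62·x + 95·x^2 + 64·x^3 + 16·x^4)·Dx^5  (order 5).
h: a_k = 0, 0, 3/2, -1/2, -5/4, 9/20, 1/10, …
ICs: h(0) = 0, h′(0) = 0, h′′(0) = 3, h′′′(0) = -3, h′′′′(0) = -30.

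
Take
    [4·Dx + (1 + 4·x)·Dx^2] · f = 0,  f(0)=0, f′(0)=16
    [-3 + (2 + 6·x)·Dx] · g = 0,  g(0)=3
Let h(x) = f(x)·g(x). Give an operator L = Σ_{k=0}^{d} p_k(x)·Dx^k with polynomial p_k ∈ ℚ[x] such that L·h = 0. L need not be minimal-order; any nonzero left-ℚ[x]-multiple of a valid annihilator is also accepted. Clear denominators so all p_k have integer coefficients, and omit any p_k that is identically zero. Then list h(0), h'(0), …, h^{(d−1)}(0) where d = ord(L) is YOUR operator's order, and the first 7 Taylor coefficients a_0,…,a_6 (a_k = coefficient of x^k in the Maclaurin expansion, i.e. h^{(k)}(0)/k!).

L = (3 + 36·x) + (4 + 12·x)·Dx + (4 + 40·x + 132·x^2 + 144·x^3)·Dx^2  (order 2).
h: a_k = 0, 48, -24, 58, -195, 28149/40, -206953/80, …
ICs: h(0) = 0, h′(0) = 48.

f: a_k = 0, 16, -32, 256/3, -256, 4096/5, -8192/3, …
g: a_k = 3, 9/2, -27/8, 81/16, -1215/128, 5103/256, -45927/1024, …
Sym-product of L_f,L_g gives L₀ (≤ ord 2).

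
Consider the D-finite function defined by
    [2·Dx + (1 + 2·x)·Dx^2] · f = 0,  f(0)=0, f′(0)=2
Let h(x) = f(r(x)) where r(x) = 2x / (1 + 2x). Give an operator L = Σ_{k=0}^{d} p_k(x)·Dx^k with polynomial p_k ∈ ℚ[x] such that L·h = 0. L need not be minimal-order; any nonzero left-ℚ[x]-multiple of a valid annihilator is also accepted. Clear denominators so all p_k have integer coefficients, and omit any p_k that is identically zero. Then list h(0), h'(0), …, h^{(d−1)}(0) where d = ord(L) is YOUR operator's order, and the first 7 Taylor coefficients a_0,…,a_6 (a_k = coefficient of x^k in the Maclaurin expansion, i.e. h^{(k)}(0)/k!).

f: a_k = 0, 2, -2, 8/3, -4, 32/5, -32/3, …
Change of var in L_f (x↦r) gives L₀.
L = (8 + 24·x)·Dx + (1 + 8·x + 12·x^2)·Dx^2  (order 2).
h: a_k = 0, 4, -16, 208/3, -320, 7744/5, -23296/3, …
ICs: h(0) = 0, h′(0) = 4.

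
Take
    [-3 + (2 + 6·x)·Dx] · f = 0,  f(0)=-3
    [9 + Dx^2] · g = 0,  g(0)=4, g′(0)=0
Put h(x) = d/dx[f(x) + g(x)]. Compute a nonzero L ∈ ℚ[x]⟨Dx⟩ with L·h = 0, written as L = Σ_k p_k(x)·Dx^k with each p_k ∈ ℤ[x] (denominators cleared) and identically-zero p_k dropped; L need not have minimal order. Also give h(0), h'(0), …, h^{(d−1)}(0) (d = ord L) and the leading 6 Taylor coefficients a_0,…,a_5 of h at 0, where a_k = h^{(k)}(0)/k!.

f: a_k = -3, -9/2, 27/8, -81/16, 1215/128, -5103/256, …
g: a_k = 4, 0, -18, 0, 27/2, 0, …
Weyl lclm of L_f,L_g ⇒ L₀ (ord ≤ 3).
Derive L from L₀ (diff closure).
L = (-513 - 648·x - 972·x^2) + (-126 - 810·x - 1944·x^2 - 1944·x^3)·Dx + (-57 - 72·x - 108·x^2)·Dx^2 + (-14 - 90·x - 216·x^2 - 216·x^3)·Dx^3  (order 3).
h: a_k = -9/2, -117/4, -243/16, 2943/32, -25515/256, 626697/2560, …
ICs: h(0) = -9/2, h′(0) = -117/4, h′′(0) = -243/8.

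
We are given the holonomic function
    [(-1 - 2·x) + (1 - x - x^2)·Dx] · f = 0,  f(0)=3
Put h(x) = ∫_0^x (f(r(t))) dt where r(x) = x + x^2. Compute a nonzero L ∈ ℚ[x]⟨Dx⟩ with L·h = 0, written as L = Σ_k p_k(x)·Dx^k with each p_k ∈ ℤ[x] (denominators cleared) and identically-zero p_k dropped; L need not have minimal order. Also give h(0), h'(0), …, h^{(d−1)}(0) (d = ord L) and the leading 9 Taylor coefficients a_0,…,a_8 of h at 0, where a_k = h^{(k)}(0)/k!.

L = (1 + 4·x + 6·x^2 + 4·x^3)·Dx + (-1 + x + 2·x^2 + 2·x^3 + x^4)·Dx^2  (order 2).
h: a_k = 0, 3, 3/2, 3, 21/4, 48/5, 37/2, 258/7, 597/8, …
ICs: h(0) = 0, h′(0) = 3.

f: a_k = 3, 3, 6, 9, 15, 24, 39, 63, 102, …
L₀ from L_f via x↦r, Dx↦r'^{-1}Dx.
∫: right-multiply L₀ by Dx.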